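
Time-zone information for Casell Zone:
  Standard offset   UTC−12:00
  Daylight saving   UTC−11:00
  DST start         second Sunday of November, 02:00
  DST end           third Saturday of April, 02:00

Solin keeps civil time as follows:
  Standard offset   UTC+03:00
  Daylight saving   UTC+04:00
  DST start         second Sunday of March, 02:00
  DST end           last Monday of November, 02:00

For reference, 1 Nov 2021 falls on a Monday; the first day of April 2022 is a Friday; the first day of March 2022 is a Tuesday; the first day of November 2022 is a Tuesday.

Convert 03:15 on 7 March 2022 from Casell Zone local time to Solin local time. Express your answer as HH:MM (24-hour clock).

1 November 2021 is a Monday, so the first Sunday is November 7 and the second is November 14.
1 April 2022 is a Friday, so the first Saturday is April 2 and the third is April 16.
Daylight saving runs 14 November 2021 – 16 April 2022; 7 March 2022 is inside that window, so Casell Zone is at UTC−11:00.
03:15 Casell Zone + 11h = 14:15 UTC.
1 March 2022 is a Tuesday, so the first Sunday is March 6 and the second is March 13.
1 November 2022 is a Tuesday, so Mondays fall on 7, 14, 21, 28; the last is November 28.
At the standard offset (UTC+03:00), 14:15 UTC + 3h = 17:15 Solin standard time.
The standard-time date in Solin, 7 March 2022, does not fall between 13 March and 28 November, so daylight saving is not in effect and Solin is at UTC+03:00.
14:15 UTC + 3h = 17:15 Solin.

17:15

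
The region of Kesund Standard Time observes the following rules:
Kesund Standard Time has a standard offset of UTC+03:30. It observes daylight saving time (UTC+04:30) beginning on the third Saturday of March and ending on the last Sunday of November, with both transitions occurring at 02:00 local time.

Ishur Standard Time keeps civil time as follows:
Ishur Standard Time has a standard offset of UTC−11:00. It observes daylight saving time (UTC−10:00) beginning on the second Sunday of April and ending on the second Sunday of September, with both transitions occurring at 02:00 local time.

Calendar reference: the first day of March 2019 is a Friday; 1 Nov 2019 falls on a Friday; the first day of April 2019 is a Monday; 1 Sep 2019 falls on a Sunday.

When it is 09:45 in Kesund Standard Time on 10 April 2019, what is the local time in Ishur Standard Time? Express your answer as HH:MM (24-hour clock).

18:15

1 March 2019 is a Friday, so the first Saturday is March 2 and the third is March 16.
1 November 2019 is a Friday, so Sundays fall on 3, 10, 17, 24; the last is November 24.
10 April 2019 lies within the daylight-saving period (16 March – 24 November), so Kesund Standard Time is on daylight time, UTC+04:30.
09:45 Kesund Standard Time − 4h30m = 05:15 UTC.
1 April 2019 is a Monday, so the first Sunday is April 7 and the second is April 14.
1 September 2019 is a Sunday, so the first Sunday is September 1 and the second is September 8.
At the standard offset (UTC−11:00), 05:15 UTC − 11h = 18:15 Ishur Standard Time standard time (rolling into the previous day, 9 April 2019).
Daylight saving runs 14 April – 8 September; the standard-time date in Ishur Standard Time, 9 April 2019, is outside that window, so Ishur Standard Time is on standard time at UTC−11:00.
05:15 UTC − 11h = 18:15 Ishur Standard Time (rolling into the previous day, 9 April 2019).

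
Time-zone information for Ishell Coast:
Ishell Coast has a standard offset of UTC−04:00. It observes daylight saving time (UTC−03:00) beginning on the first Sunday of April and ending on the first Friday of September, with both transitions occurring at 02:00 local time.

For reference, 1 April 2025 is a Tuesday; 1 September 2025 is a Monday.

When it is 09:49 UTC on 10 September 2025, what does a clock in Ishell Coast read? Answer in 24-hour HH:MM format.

1 April 2025 is a Tuesday, so the first Sunday is April 6.
1 September 2025 is a Monday, so the first Friday is September 5.
At the standard offset (UTC−04:00), 09:49 UTC − 4h = 05:49 Ishell Coast standard time.
The standard-time date in Ishell Coast, 10 September 2025, is outside the daylight-saving period (6 April – 5 September), so Ishell Coast is on standard time, UTC−04:00.
09:49 UTC − 4h = 05:49 local.

05:49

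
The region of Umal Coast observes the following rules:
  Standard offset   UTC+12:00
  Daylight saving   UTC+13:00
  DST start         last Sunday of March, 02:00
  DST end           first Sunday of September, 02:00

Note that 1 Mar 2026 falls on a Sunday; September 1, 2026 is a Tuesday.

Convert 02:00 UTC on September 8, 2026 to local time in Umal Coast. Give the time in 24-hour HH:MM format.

1 March 2026 is a Sunday, so Sundays fall on 1, 8, 15, 22, 29; the last is March 29.
1 September 2026 is a Tuesday, so the first Sunday is September 6.
At the standard offset (UTC+12:00), 02:00 UTC + 12h = 14:00 Umal Coast standard time.
The standard-time date in Umal Coast, September 8, 2026, is outside the daylight-saving period (29 March – 6 September), so Umal Coast is on standard time, UTC+12:00.
02:00 UTC + 12h = 14:00 local.

14:00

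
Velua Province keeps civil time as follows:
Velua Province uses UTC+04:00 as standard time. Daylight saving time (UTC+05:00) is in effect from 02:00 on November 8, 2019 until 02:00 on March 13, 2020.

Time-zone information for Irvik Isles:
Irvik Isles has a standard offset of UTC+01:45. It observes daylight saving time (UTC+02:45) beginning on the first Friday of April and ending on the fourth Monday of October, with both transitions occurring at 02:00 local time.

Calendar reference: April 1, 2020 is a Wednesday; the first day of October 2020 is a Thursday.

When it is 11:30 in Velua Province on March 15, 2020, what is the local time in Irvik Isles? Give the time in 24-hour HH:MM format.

Daylight saving runs 8 November 2019 – 13 March 2020; March 15, 2020 is outside that window, so Velua Province is on standard time at UTC+04:00.
11:30 Velua Province − 4h = 07:30 UTC.
1 April 2020 is a Wednesday, so the first Friday is April 3.
1 October 2020 is a Thursday, so the first Monday is October 5 and the fourth is October 26.
At the standard offset (UTC+01:45), 07:30 UTC + 1h45m = 09:15 Irvik Isles standard time.
The standard-time date in Irvik Isles, March 15, 2020, is outside the daylight-saving period (3 April – 26 October), so Irvik Isles is on standard time, UTC+01:45.
07:30 UTC + 1h45m = 09:15 Irvik Isles.

09:15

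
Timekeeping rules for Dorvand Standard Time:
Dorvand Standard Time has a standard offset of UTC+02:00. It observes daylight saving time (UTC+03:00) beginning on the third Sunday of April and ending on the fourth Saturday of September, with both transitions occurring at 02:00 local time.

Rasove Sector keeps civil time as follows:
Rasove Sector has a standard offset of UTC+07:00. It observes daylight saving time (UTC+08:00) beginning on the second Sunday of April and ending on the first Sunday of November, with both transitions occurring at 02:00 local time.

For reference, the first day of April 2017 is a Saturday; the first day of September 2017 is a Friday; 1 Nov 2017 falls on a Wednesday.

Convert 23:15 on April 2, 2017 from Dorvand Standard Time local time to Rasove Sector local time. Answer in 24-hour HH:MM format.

1 April 2017 is a Saturday, so the first Sunday is April 2 and the third is April 16.
1 September 2017 is a Friday, so the first Saturday is September 2 and the fourth is September 23.
April 2, 2017 is outside the daylight-saving period (16 April – 23 September), so Dorvand Standard Time is on standard time, UTC+02:00.
23:15 Dorvand Standard Time − 2h = 21:15 UTC.
1 April 2017 is a Saturday, so the first Sunday is April 2 and the second is April 9.
1 November 2017 is a Wednesday, so the first Sunday is November 5.
At the standard offset (UTC+07:00), 21:15 UTC + 7h = 04:15 Rasove Sector standard time (rolling into the next day, 3 April 2017).
Daylight saving runs 9 April – 5 November; the standard-time date in Rasove Sector, April 3, 2017, is outside that window, so Rasove Sector is on standard time at UTC+07:00.
21:15 UTC + 7h = 04:15 Rasove Sector (rolling into the next day, 3 April 2017).

04:15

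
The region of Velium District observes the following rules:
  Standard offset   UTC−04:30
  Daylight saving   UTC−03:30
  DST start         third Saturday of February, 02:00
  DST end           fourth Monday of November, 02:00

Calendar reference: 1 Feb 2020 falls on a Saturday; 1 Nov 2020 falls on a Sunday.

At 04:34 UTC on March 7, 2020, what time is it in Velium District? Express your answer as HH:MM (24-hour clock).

01:04

1 February 2020 is a Saturday, so the first Saturday is February 1 and the third is February 15.
1 November 2020 is a Sunday, so the first Monday is November 2 and the fourth is November 23.
At the standard offset (UTC−04:30), 04:34 UTC − 4h30m = 00:04 Velium District standard time.
The standard-time date in Velium District, March 7, 2020, falls between 15 February and 23 November, so daylight saving is in effect and Velium District is at UTC−03:30.
04:34 UTC − 3h30m = 01:04 local.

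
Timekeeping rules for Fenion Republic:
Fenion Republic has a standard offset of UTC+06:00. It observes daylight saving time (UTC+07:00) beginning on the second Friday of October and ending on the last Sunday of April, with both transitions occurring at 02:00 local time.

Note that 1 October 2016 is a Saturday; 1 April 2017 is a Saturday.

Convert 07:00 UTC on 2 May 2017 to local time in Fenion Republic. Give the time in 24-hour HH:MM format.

13:00

1 October 2016 is a Saturday, so the first Friday is October 7 and the second is October 14.
1 April 2017 is a Saturday, so Sundays fall on 2, 9, 16, 23, 30; the last is April 30.
At the standard offset (UTC+06:00), 07:00 UTC + 6h = 13:00 Fenion Republic standard time.
The standard-time date in Fenion Republic, 2 May 2017, is outside the daylight-saving period (14 October 2016 – 30 April 2017), so Fenion Republic is on standard time, UTC+06:00.
07:00 UTC + 6h = 13:00 local.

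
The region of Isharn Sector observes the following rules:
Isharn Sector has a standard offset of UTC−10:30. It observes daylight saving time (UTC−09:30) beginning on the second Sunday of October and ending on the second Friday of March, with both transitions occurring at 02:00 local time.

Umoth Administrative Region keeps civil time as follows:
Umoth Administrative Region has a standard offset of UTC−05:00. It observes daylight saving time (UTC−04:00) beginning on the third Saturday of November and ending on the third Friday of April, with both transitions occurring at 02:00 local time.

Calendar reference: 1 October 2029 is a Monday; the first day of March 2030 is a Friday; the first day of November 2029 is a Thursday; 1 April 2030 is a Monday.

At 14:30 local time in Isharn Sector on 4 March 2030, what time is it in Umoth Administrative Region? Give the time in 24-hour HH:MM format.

1 October 2029 is a Monday, so the first Sunday is October 7 and the second is October 14.
1 March 2030 is a Friday, so the first Friday is March 1 and the second is March 8.
4 March 2030 lies within the daylight-saving period (14 October 2029 – 8 March 2030), so Isharn Sector is on daylight time, UTC−09:30.
14:30 Isharn Sector + 9h30m = 00:00 UTC (rolling into the next day, 5 March 2030).
1 November 2029 is a Thursday, so the first Saturday is November 3 and the third is November 17.
1 April 2030 is a Monday, so the first Friday is April 5 and the third is April 19.
At the standard offset (UTC−05:00), 00:00 UTC − 5h = 19:00 Umoth Administrative Region standard time (rolling into the previous day, 4 March 2030).
Daylight saving runs 17 November 2029 – 19 April 2030; the standard-time date in Umoth Administrative Region, 4 March 2030, is inside that window, so Umoth Administrative Region is at UTC−04:00.
00:00 UTC − 4h = 20:00 Umoth Administrative Region (rolling into the previous day, 4 March 2030).

20:00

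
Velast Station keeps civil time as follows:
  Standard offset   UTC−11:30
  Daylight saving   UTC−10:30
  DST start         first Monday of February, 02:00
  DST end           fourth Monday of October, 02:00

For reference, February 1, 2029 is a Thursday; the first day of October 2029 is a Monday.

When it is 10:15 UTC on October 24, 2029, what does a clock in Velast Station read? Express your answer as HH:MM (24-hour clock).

22:45

1 February 2029 is a Thursday, so the first Monday is February 5.
1 October 2029 is a Monday, so the first Monday is October 1 and the fourth is October 22.
At the standard offset (UTC−11:30), 10:15 UTC − 11h30m = 22:45 Velast Station standard time (rolling into the previous day, 23 October 2029).
The standard-time date in Velast Station, October 23, 2029, does not fall between 5 February and 22 October, so daylight saving is not in effect and Velast Station is at UTC−11:30.
10:15 UTC − 11h30m = 22:45 local (rolling into the previous day, 23 October 2029).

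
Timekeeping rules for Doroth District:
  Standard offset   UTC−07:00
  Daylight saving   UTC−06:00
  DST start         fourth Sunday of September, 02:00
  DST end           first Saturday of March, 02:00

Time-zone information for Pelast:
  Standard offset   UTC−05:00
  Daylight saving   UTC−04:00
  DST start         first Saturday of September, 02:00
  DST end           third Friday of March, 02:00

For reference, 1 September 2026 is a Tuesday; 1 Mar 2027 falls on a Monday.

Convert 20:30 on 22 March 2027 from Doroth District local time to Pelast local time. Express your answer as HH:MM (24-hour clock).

1 September 2026 is a Tuesday, so the first Sunday is September 6 and the fourth is September 27.
1 March 2027 is a Monday, so the first Saturday is March 6.
22 March 2027 does not fall between 27 September 2026 and 6 March 2027, so daylight saving is not in effect and Doroth District is at UTC−07:00.
20:30 Doroth District + 7h = 03:30 UTC (rolling into the next day, 23 March 2027).
1 September 2026 is a Tuesday, so the first Saturday is September 5.
1 March 2027 is a Monday, so the first Friday is March 5 and the third is March 19.
At the standard offset (UTC−05:00), 03:30 UTC − 5h = 22:30 Pelast standard time (rolling into the previous day, 22 March 2027).
The standard-time date in Pelast, 22 March 2027, is outside the daylight-saving period (5 September 2026 – 19 March 2027), so Pelast is on standard time, UTC−05:00.
03:30 UTC − 5h = 22:30 Pelast (rolling into the previous day, 22 March 2027).

22:30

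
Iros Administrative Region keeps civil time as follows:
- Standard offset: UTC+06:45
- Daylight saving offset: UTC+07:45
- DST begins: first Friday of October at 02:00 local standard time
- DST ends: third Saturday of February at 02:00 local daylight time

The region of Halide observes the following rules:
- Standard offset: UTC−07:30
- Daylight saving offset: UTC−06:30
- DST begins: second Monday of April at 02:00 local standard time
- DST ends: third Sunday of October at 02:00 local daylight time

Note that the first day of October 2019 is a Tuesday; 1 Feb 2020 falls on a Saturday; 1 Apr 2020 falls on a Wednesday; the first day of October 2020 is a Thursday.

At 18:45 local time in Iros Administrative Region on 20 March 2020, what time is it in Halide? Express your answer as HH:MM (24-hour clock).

04:30

1 October 2019 is a Tuesday, so the first Friday is October 4.
1 February 2020 is a Saturday, so the first Saturday is February 1 and the third is February 15.
20 March 2020 is outside the daylight-saving period (4 October 2019 – 15 February 2020), so Iros Administrative Region is on standard time, UTC+06:45.
18:45 Iros Administrative Region − 6h45m = 12:00 UTC.
1 April 2020 is a Wednesday, so the first Monday is April 6 and the second is April 13.
1 October 2020 is a Thursday, so the first Sunday is October 4 and the third is October 18.
At the standard offset (UTC−07:30), 12:00 UTC − 7h30m = 04:30 Halide standard time.
The standard-time date in Halide, 20 March 2020, does not fall between 13 April and 18 October, so daylight saving is not in effect and Halide is at UTC−07:30.
12:00 UTC − 7h30m = 04:30 Halide.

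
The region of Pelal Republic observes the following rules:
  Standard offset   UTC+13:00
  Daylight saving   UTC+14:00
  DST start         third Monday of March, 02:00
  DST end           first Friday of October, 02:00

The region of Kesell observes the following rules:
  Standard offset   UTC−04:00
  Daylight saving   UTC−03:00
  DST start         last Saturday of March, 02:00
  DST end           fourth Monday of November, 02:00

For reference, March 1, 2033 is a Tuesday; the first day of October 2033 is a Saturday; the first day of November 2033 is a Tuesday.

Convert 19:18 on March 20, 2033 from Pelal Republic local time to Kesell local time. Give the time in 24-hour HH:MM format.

02:18

1 March 2033 is a Tuesday, so the first Monday is March 7 and the third is March 21.
1 October 2033 is a Saturday, so the first Friday is October 7.
March 20, 2033 does not fall between 21 March and 7 October, so daylight saving is not in effect and Pelal Republic is at UTC+13:00.
19:18 Pelal Republic − 13h = 06:18 UTC.
1 March 2033 is a Tuesday, so Saturdays fall on 5, 12, 19, 26; the last is March 26.
1 November 2033 is a Tuesday, so the first Monday is November 7 and the fourth is November 28.
At the standard offset (UTC−04:00), 06:18 UTC − 4h = 02:18 Kesell standard time.
The standard-time date in Kesell, March 20, 2033, is outside the daylight-saving period (26 March – 28 November), so Kesell is on standard time, UTC−04:00.
06:18 UTC − 4h = 02:18 Kesell.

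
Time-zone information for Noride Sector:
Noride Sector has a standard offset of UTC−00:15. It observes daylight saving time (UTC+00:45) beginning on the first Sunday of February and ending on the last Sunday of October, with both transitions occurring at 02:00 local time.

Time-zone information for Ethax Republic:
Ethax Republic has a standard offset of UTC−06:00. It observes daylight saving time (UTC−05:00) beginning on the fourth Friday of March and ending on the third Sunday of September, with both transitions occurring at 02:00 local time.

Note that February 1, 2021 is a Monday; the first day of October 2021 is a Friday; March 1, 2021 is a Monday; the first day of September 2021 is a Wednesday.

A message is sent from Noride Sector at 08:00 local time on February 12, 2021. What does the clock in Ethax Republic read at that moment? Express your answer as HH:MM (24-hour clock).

1 February 2021 is a Monday, so the first Sunday is February 7.
1 October 2021 is a Friday, so Sundays fall on 3, 10, 17, 24, 31; the last is October 31.
February 12, 2021 falls between 7 February and 31 October, so daylight saving is in effect and Noride Sector is at UTC+00:45.
08:00 Noride Sector − 0h45m = 07:15 UTC.
1 March 2021 is a Monday, so the first Friday is March 5 and the fourth is March 26.
1 September 2021 is a Wednesday, so the first Sunday is September 5 and the third is September 19.
At the standard offset (UTC−06:00), 07:15 UTC − 6h = 01:15 Ethax Republic standard time.
The standard-time date in Ethax Republic, February 12, 2021, is outside the daylight-saving period (26 March – 19 September), so Ethax Republic is on standard time, UTC−06:00.
07:15 UTC − 6h = 01:15 Ethax Republic.

01:15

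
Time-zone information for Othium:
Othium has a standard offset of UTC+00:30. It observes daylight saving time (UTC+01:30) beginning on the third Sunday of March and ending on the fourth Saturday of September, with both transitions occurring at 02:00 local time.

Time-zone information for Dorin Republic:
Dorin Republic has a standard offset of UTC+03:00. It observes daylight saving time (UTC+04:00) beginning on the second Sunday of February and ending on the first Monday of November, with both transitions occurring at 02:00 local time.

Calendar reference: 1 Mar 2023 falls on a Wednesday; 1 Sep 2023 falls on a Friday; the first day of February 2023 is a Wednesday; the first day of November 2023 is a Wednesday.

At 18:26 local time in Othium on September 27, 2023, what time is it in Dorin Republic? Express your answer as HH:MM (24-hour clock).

1 March 2023 is a Wednesday, so the first Sunday is March 5 and the third is March 19.
1 September 2023 is a Friday, so the first Saturday is September 2 and the fourth is September 23.
Daylight saving runs 19 March – 23 September; September 27, 2023 is outside that window, so Othium is on standard time at UTC+00:30.
18:26 Othium − 0h30m = 17:56 UTC.
1 February 2023 is a Wednesday, so the first Sunday is February 5 and the second is February 12.
1 November 2023 is a Wednesday, so the first Monday is November 6.
At the standard offset (UTC+03:00), 17:56 UTC + 3h = 20:56 Dorin Republic standard time.
The standard-time date in Dorin Republic, September 27, 2023, lies within the daylight-saving period (12 February – 6 November), so Dorin Republic is on daylight time, UTC+04:00.
17:56 UTC + 4h = 21:56 Dorin Republic.

21:56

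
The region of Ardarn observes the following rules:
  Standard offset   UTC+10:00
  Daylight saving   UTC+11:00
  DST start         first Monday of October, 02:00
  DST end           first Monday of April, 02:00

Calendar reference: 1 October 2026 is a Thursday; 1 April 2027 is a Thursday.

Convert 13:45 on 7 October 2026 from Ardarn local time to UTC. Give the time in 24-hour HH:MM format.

1 October 2026 is a Thursday, so the first Monday is October 5.
1 April 2027 is a Thursday, so the first Monday is April 5.
7 October 2026 lies within the daylight-saving period (5 October 2026 – 5 April 2027), so Ardarn is on daylight time, UTC+11:00.
13:45 local − 11h = 02:45 UTC.

02:45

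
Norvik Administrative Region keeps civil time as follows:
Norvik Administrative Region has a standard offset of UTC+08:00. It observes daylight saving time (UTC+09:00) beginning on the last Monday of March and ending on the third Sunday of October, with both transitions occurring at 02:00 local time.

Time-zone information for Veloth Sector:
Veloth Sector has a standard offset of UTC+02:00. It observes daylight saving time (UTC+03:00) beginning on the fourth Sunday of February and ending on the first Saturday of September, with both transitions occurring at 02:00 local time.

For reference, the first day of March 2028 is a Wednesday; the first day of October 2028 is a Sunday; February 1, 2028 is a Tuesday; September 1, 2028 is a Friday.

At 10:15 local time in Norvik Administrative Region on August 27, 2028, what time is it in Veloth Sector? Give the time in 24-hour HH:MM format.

1 March 2028 is a Wednesday, so Mondays fall on 6, 13, 20, 27; the last is March 27.
1 October 2028 is a Sunday, so the first Sunday is October 1 and the third is October 15.
August 27, 2028 falls between 27 March and 15 October, so daylight saving is in effect and Norvik Administrative Region is at UTC+09:00.
10:15 Norvik Administrative Region − 9h = 01:15 UTC.
1 February 2028 is a Tuesday, so the first Sunday is February 6 and the fourth is February 27.
1 September 2028 is a Friday, so the first Saturday is September 2.
At the standard offset (UTC+02:00), 01:15 UTC + 2h = 03:15 Veloth Sector standard time.
The standard-time date in Veloth Sector, August 27, 2028, lies within the daylight-saving period (27 February – 2 September), so Veloth Sector is on daylight time, UTC+03:00.
01:15 UTC + 3h = 04:15 Veloth Sector.

04:15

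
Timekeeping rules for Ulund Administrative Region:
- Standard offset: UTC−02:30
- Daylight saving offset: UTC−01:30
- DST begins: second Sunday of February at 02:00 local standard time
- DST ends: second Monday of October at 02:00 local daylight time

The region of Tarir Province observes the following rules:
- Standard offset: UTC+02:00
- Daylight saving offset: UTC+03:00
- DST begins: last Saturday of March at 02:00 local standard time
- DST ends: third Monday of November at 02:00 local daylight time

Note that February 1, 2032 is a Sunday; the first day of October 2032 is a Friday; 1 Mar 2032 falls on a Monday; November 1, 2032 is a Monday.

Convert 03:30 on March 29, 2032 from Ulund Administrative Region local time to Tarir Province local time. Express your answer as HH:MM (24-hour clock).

08:00

1 February 2032 is a Sunday, so the first Sunday is February 1 and the second is February 8.
1 October 2032 is a Friday, so the first Monday is October 4 and the second is October 11.
March 29, 2032 falls between 8 February and 11 October, so daylight saving is in effect and Ulund Administrative Region is at UTC−01:30.
03:30 Ulund Administrative Region + 1h30m = 05:00 UTC.
1 March 2032 is a Monday, so Saturdays fall on 6, 13, 20, 27; the last is March 27.
1 November 2032 is a Monday, so the first Monday is November 1 and the third is November 15.
At the standard offset (UTC+02:00), 05:00 UTC + 2h = 07:00 Tarir Province standard time.
The standard-time date in Tarir Province, March 29, 2032, lies within the daylight-saving period (27 March – 15 November), so Tarir Province is on daylight time, UTC+03:00.
05:00 UTC + 3h = 08:00 Tarir Province.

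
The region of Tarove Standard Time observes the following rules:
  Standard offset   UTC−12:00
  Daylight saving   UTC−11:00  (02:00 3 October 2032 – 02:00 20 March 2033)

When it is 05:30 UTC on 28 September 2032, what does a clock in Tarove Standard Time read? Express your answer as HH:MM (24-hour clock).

At the standard offset (UTC−12:00), 05:30 UTC − 12h = 17:30 Tarove Standard Time standard time (rolling into the previous day, 27 September 2032).
Daylight saving runs 3 October 2032 – 20 March 2033; the standard-time date in Tarove Standard Time, 27 September 2032, is outside that window, so Tarove Standard Time is on standard time at UTC−12:00.
05:30 UTC − 12h = 17:30 local (rolling into the previous day, 27 September 2032).

17:30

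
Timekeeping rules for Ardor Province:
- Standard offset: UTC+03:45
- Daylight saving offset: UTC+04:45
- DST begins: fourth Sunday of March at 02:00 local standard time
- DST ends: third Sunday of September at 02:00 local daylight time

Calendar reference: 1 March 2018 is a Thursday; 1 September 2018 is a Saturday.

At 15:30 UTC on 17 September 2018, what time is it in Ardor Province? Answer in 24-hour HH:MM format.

19:15

1 March 2018 is a Thursday, so the first Sunday is March 4 and the fourth is March 25.
1 September 2018 is a Saturday, so the first Sunday is September 2 and the third is September 16.
At the standard offset (UTC+03:45), 15:30 UTC + 3h45m = 19:15 Ardor Province standard time.
The standard-time date in Ardor Province, 17 September 2018, is outside the daylight-saving period (25 March – 16 September), so Ardor Province is on standard time, UTC+03:45.
15:30 UTC + 3h45m = 19:15 local.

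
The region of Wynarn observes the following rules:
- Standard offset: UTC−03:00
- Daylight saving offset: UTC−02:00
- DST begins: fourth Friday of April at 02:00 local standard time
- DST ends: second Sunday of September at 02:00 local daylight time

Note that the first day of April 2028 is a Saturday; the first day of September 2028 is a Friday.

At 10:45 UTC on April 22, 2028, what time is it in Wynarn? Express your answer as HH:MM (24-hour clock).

1 April 2028 is a Saturday, so the first Friday is April 7 and the fourth is April 28.
1 September 2028 is a Friday, so the first Sunday is September 3 and the second is September 10.
At the standard offset (UTC−03:00), 10:45 UTC − 3h = 07:45 Wynarn standard time.
The standard-time date in Wynarn, April 22, 2028, is outside the daylight-saving period (28 April – 10 September), so Wynarn is on standard time, UTC−03:00.
10:45 UTC − 3h = 07:45 local.

07:45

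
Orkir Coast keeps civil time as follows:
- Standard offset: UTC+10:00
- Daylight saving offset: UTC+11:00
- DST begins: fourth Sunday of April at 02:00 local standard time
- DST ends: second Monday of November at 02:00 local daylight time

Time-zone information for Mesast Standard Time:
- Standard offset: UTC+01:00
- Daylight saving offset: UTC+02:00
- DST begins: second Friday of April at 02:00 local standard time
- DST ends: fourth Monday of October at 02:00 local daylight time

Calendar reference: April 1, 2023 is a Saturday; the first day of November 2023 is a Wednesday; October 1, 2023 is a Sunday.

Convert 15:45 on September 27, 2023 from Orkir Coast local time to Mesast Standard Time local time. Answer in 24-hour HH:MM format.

1 April 2023 is a Saturday, so the first Sunday is April 2 and the fourth is April 23.
1 November 2023 is a Wednesday, so the first Monday is November 6 and the second is November 13.
Daylight saving runs 23 April – 13 November; September 27, 2023 is inside that window, so Orkir Coast is at UTC+11:00.
15:45 Orkir Coast − 11h = 04:45 UTC.
1 April 2023 is a Saturday, so the first Friday is April 7 and the second is April 14.
1 October 2023 is a Sunday, so the first Monday is October 2 and the fourth is October 23.
At the standard offset (UTC+01:00), 04:45 UTC + 1h = 05:45 Mesast Standard Time standard time.
Daylight saving runs 14 April – 23 October; the standard-time date in Mesast Standard Time, September 27, 2023, is inside that window, so Mesast Standard Time is at UTC+02:00.
04:45 UTC + 2h = 06:45 Mesast Standard Time.

06:45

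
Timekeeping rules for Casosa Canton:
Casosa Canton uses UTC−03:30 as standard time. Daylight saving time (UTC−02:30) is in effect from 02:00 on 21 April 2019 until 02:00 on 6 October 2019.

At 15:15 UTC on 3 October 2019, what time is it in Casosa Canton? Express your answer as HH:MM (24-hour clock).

At the standard offset (UTC−03:30), 15:15 UTC − 3h30m = 11:45 Casosa Canton standard time.
The standard-time date in Casosa Canton, 3 October 2019, lies within the daylight-saving period (21 April – 6 October), so Casosa Canton is on daylight time, UTC−02:30.
15:15 UTC − 2h30m = 12:45 local.

12:45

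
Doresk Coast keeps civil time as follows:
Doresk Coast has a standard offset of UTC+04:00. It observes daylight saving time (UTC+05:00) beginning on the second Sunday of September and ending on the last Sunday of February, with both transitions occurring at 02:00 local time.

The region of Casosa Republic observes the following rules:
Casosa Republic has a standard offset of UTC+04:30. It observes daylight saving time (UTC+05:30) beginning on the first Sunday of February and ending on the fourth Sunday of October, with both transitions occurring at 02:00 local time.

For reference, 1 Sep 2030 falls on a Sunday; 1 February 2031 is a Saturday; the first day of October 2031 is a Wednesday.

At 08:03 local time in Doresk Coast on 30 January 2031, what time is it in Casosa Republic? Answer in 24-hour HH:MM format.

07:33

1 September 2030 is a Sunday, so the first Sunday is September 1 and the second is September 8.
1 February 2031 is a Saturday, so Sundays fall on 2, 9, 16, 23; the last is February 23.
30 January 2031 falls between 8 September 2030 and 23 February 2031, so daylight saving is in effect and Doresk Coast is at UTC+05:00.
08:03 Doresk Coast − 5h = 03:03 UTC.
1 February 2031 is a Saturday, so the first Sunday is February 2.
1 October 2031 is a Wednesday, so the first Sunday is October 5 and the fourth is October 26.
At the standard offset (UTC+04:30), 03:03 UTC + 4h30m = 07:33 Casosa Republic standard time.
The standard-time date in Casosa Republic, 30 January 2031, is outside the daylight-saving period (2 February – 26 October), so Casosa Republic is on standard time, UTC+04:30.
03:03 UTC + 4h30m = 07:33 Casosa Republic.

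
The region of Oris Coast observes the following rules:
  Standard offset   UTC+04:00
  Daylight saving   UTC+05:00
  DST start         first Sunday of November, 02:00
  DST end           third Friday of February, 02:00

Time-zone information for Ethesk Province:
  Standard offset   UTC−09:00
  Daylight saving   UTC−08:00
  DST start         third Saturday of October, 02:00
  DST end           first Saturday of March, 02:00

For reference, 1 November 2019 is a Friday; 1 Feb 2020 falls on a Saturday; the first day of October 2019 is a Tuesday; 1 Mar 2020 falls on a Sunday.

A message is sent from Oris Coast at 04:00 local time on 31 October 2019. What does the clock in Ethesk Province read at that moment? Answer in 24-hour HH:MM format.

16:00

1 November 2019 is a Friday, so the first Sunday is November 3.
1 February 2020 is a Saturday, so the first Friday is February 7 and the third is February 21.
31 October 2019 is outside the daylight-saving period (3 November 2019 – 21 February 2020), so Oris Coast is on standard time, UTC+04:00.
04:00 Oris Coast − 4h = 00:00 UTC.
1 October 2019 is a Tuesday, so the first Saturday is October 5 and the third is October 19.
1 March 2020 is a Sunday, so the first Saturday is March 7.
At the standard offset (UTC−09:00), 00:00 UTC − 9h = 15:00 Ethesk Province standard time (rolling into the previous day, 30 October 2019).
The standard-time date in Ethesk Province, 30 October 2019, lies within the daylight-saving period (19 October 2019 – 7 March 2020), so Ethesk Province is on daylight time, UTC−08:00.
00:00 UTC − 8h = 16:00 Ethesk Province (rolling into the previous day, 30 October 2019).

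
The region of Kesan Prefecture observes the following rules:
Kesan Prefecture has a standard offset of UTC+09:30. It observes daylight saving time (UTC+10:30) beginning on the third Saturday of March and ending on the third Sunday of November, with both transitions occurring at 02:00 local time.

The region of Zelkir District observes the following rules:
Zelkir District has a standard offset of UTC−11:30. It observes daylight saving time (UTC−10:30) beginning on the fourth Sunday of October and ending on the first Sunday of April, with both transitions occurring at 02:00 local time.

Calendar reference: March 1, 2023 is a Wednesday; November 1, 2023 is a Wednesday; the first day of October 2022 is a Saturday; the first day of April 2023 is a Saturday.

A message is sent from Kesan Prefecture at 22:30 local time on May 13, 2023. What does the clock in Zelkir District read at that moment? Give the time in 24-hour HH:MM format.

1 March 2023 is a Wednesday, so the first Saturday is March 4 and the third is March 18.
1 November 2023 is a Wednesday, so the first Sunday is November 5 and the third is November 19.
Daylight saving runs 18 March – 19 November; May 13, 2023 is inside that window, so Kesan Prefecture is at UTC+10:30.
22:30 Kesan Prefecture − 10h30m = 12:00 UTC.
1 October 2022 is a Saturday, so the first Sunday is October 2 and the fourth is October 23.
1 April 2023 is a Saturday, so the first Sunday is April 2.
At the standard offset (UTC−11:30), 12:00 UTC − 11h30m = 00:30 Zelkir District standard time.
The standard-time date in Zelkir District, May 13, 2023, does not fall between 23 October 2022 and 2 April 2023, so daylight saving is not in effect and Zelkir District is at UTC−11:30.
12:00 UTC − 11h30m = 00:30 Zelkir District.

00:30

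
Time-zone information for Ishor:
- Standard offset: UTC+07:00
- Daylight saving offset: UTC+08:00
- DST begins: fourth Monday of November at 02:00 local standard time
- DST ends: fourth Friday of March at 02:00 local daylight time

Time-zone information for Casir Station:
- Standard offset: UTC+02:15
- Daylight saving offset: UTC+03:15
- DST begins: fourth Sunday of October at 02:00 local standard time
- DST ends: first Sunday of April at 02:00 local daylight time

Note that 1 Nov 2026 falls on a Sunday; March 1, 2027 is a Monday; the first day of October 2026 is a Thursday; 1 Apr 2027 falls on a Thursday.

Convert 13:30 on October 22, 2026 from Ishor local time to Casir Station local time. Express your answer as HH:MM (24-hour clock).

1 November 2026 is a Sunday, so the first Monday is November 2 and the fourth is November 23.
1 March 2027 is a Monday, so the first Friday is March 5 and the fourth is March 26.
Daylight saving runs 23 November 2026 – 26 March 2027; October 22, 2026 is outside that window, so Ishor is on standard time at UTC+07:00.
13:30 Ishor − 7h = 06:30 UTC.
1 October 2026 is a Thursday, so the first Sunday is October 4 and the fourth is October 25.
1 April 2027 is a Thursday, so the first Sunday is April 4.
At the standard offset (UTC+02:15), 06:30 UTC + 2h15m = 08:45 Casir Station standard time.
Daylight saving runs 25 October 2026 – 4 April 2027; the standard-time date in Casir Station, October 22, 2026, is outside that window, so Casir Station is on standard time at UTC+02:15.
06:30 UTC + 2h15m = 08:45 Casir Station.

08:45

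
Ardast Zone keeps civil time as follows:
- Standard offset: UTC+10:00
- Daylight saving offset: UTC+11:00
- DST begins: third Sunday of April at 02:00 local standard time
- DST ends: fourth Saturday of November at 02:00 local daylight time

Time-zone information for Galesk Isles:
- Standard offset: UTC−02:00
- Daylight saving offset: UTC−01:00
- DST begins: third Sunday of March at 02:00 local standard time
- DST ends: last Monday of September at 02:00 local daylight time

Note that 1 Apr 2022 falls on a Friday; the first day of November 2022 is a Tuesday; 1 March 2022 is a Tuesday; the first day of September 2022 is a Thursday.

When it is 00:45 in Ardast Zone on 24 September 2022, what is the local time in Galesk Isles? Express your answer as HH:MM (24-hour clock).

12:45

1 April 2022 is a Friday, so the first Sunday is April 3 and the third is April 17.
1 November 2022 is a Tuesday, so the first Saturday is November 5 and the fourth is November 26.
24 September 2022 falls between 17 April and 26 November, so daylight saving is in effect and Ardast Zone is at UTC+11:00.
00:45 Ardast Zone − 11h = 13:45 UTC (rolling into the previous day, 23 September 2022).
1 March 2022 is a Tuesday, so the first Sunday is March 6 and the third is March 20.
1 September 2022 is a Thursday, so Mondays fall on 5, 12, 19, 26; the last is September 26.
At the standard offset (UTC−02:00), 13:45 UTC − 2h = 11:45 Galesk Isles standard time.
The standard-time date in Galesk Isles, 23 September 2022, lies within the daylight-saving period (20 March – 26 September), so Galesk Isles is on daylight time, UTC−01:00.
13:45 UTC − 1h = 12:45 Galesk Isles.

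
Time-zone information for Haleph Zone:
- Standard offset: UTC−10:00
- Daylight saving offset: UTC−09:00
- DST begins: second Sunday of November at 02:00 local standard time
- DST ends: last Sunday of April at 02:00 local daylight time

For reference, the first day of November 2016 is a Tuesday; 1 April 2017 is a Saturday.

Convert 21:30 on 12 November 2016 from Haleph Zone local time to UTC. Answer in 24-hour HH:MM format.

07:30

1 November 2016 is a Tuesday, so the first Sunday is November 6 and the second is November 13.
1 April 2017 is a Saturday, so Sundays fall on 2, 9, 16, 23, 30; the last is April 30.
Daylight saving runs 13 November 2016 – 30 April 2017; 12 November 2016 is outside that window, so Haleph Zone is on standard time at UTC−10:00.
21:30 local + 10h = 07:30 UTC (rolling into the next day, 13 November 2016).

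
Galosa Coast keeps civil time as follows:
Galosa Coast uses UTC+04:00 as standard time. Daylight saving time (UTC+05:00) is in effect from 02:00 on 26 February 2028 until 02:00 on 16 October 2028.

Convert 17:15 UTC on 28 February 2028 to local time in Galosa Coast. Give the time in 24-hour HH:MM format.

22:15

At the standard offset (UTC+04:00), 17:15 UTC + 4h = 21:15 Galosa Coast standard time.
The standard-time date in Galosa Coast, 28 February 2028, falls between 26 February and 16 October, so daylight saving is in effect and Galosa Coast is at UTC+05:00.
17:15 UTC + 5h = 22:15 local.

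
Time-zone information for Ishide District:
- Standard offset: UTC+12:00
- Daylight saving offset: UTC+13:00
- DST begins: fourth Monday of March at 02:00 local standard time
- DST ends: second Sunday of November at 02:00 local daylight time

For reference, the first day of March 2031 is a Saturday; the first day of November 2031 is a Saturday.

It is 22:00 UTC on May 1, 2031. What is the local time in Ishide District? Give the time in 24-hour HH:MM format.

11:00

1 March 2031 is a Saturday, so the first Monday is March 3 and the fourth is March 24.
1 November 2031 is a Saturday, so the first Sunday is November 2 and the second is November 9.
At the standard offset (UTC+12:00), 22:00 UTC + 12h = 10:00 Ishide District standard time (rolling into the next day, 2 May 2031).
The standard-time date in Ishide District, May 2, 2031, falls between 24 March and 9 November, so daylight saving is in effect and Ishide District is at UTC+13:00.
22:00 UTC + 13h = 11:00 local (rolling into the next day, 2 May 2031).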